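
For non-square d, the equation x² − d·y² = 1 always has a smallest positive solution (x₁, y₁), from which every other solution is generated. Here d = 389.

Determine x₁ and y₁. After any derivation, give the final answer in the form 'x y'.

3287049 166660

[19; 1,2,1,1,1,1,2,1,38] for √389; ℓ=9 ⇒ convergent index 17
step 0: (19, 1)  from 19·(1,0) + (0,1)
step 1: (20, 1)  from 1·(19,1) + (1,0)
step 2: (59, 3)  from 2·(20,1) + (19,1)
…
step 6: (355, 18)  from 1·(217,11) + (138,7)
…
step 8: (1282, 65)  from 1·(927,47) + (355,18)
…
step 11: (151493, 7681)  from 2·(50925,2582) + (49643,2517)
step 12: (202418, 10263)  from 1·(151493,7681) + (50925,2582)
step 13: (353911, 17944)  from 1·(202418,10263) + (151493,7681)
step 14: (556329, 28207)  from 1·(353911,17944) + (202418,10263)
step 15: (910240, 46151)  from 1·(556329,28207) + (353911,17944)
step 16: (2376809, 120509)  from 2·(910240,46151) + (556329,28207)
step 17: (3287049, 166660)  from 1·(2376809,120509) + (910240,46151)
fundamental: x₁=3287049, y₁=166660  (since 10804691128401 − 389·27775555600 = 1)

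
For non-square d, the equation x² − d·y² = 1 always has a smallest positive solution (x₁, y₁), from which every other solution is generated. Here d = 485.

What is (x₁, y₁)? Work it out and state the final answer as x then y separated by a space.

969 44

d=485: √d = [22; 44] (ℓ=1, odd), read p_1/q_1
i=0: a=22 ⇒ p=22, q=1
i=1: a=44 ⇒ p=969, q=44
(x₁, y₁) = (969, 44);  969² − 485·44² = 1 ✓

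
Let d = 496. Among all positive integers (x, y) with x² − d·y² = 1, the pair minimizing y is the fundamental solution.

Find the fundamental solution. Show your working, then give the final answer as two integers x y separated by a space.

4620799 207480

[22; 3,1,2,4,1,…,1,3,44] for √496; ℓ=16 ⇒ convergent index 15
step 0: (22, 1)  from 22·(1,0) + (0,1)
step 1: (67, 3)  from 3·(22,1) + (1,0)
step 2: (89, 4)  from 1·(67,3) + (22,1)
step 3: (245, 11)  from 2·(89,4) + (67,3)
step 4: (1069, 48)  from 4·(245,11) + (89,4)
step 5: (1314, 59)  from 1·(1069,48) + (245,11)
step 6: (2383, 107)  from 1·(1314,59) + (1069,48)
step 7: (6080, 273)  from 2·(2383,107) + (1314,59)
step 8: (14543, 653)  from 2·(6080,273) + (2383,107)
step 9: (35166, 1579)  from 2·(14543,653) + (6080,273)
…
step 11: (84875, 3811)  from 1·(49709,2232) + (35166,1579)
…
step 13: (863293, 38763)  from 2·(389209,17476) + (84875,3811)
step 14: (1252502, 56239)  from 1·(863293,38763) + (389209,17476)
step 15: (4620799, 207480)  from 3·(1252502,56239) + (863293,38763)
fundamental: x₁=4620799, y₁=207480  (since 21351783398401 − 496·43047950400 = 1)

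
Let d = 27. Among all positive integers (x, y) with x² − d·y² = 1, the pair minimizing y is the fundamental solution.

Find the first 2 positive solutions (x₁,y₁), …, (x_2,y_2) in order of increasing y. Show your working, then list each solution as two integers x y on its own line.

√27 → a₀=5, period (5,10); ℓ=2 even so k=1
step 0: (5, 1)  from 5·(1,0) + (0,1)
step 1: (26, 5)  from 5·(5,1) + (1,0)
→ (26, 5).  Check: 26²=676, 27·5²=675, difference 1.
(x_2, y_2) = (26·26 + 27·5·5, 26·5 + 5·26) = (1351, 260)

26 5
1351 260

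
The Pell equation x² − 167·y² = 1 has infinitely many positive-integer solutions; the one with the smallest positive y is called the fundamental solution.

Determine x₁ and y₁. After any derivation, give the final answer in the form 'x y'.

168 13

[12; 1,11,1,24] for √167; ℓ=4 ⇒ convergent index 3
k=0  a_k=12  p_k/q_k = 12/1
…
k=2  a_k=11  p_k/q_k = 155/12
k=3  a_k=1  p_k/q_k = 168/13
→ (168, 13).  Check: 168²=28224, 167·13²=28223, difference 1.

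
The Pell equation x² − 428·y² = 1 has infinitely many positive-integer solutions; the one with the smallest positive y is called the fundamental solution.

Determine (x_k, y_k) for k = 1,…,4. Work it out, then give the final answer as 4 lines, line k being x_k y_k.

1850887 89466
6851565373537 331182912684
25362946559057703751 1225964295417811950
93887896135702420679780737 4538242753705644230486616

√428 = [20; 1,2,4,1,5,10,5,1,4,2,1,40, …], period ℓ=12 (even) → k=11
step 0: (20, 1)  from 20·(1,0) + (0,1)
step 1: (21, 1)  from 1·(20,1) + (1,0)
step 2: (62, 3)  from 2·(21,1) + (20,1)
step 3: (269, 13)  from 4·(62,3) + (21,1)
step 4: (331, 16)  from 1·(269,13) + (62,3)
…
step 6: (19571, 946)  from 10·(1924,93) + (331,16)
…
step 8: (119350, 5769)  from 1·(99779,4823) + (19571,946)
…
step 10: (1273708, 61567)  from 2·(577179,27899) + (119350,5769)
step 11: (1850887, 89466)  from 1·(1273708,61567) + (577179,27899)
→ (1850887, 89466).  Check: 1850887²=3425782686769, 428·89466²=3425782686768, difference 1.
n=2: (1850887,89466)∘(1850887,89466) = (1850887·1850887+428·89466·89466, 1850887·89466+89466·1850887) = (6851565373537,331182912684)
n=3: (6851565373537,331182912684)∘(1850887,89466) = (1850887·6851565373537+428·89466·331182912684, 1850887·331182912684+89466·6851565373537) = (25362946559057703751,1225964295417811950)
n=4: (25362946559057703751,1225964295417811950)∘(1850887,89466) = (1850887·25362946559057703751+428·89466·1225964295417811950, 1850887·1225964295417811950+89466·25362946559057703751) = (93887896135702420679780737,4538242753705644230486616)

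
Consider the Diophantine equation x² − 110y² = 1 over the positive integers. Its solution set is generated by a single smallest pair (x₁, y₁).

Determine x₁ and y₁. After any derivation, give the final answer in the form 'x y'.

√110 → a₀=10, period (2,20); ℓ=2 even so k=1
i=0: a=10 ⇒ p=10, q=1
i=1: a=2 ⇒ p=21, q=2
(x₁, y₁) = (21, 2);  21² − 110·2² = 1 ✓

21 2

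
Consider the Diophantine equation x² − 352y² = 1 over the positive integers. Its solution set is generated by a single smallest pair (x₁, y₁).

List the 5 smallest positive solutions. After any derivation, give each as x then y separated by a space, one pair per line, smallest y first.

77617 4137
12048797377 642203058
1870383011943601 99691749501435
290347036464004160257 15475549041463557732
45071731856582838801391537 2402331379802862171467853

√352 = [18; 1,3,5,9,5,3,1,36, …], period ℓ=8 (even) → k=7
i=0: a=18 ⇒ p=18, q=1
i=1: a=1 ⇒ p=19, q=1
…
i=6: a=3 ⇒ p=59118, q=3151
i=7: a=1 ⇒ p=77617, q=4137
(x₁, y₁) = (77617, 4137);  77617² − 352·4137² = 1 ✓
(x_2, y_2) = (77617·77617 + 352·4137·4137, 77617·4137 + 4137·77617) = (12048797377, 642203058)
(x_3, y_3) = (77617·12048797377 + 352·4137·642203058, 77617·642203058 + 4137·12048797377) = (1870383011943601, 99691749501435)
(x_4, y_4) = (77617·1870383011943601 + 352·4137·99691749501435, 77617·99691749501435 + 4137·1870383011943601) = (290347036464004160257, 15475549041463557732)
(x_5, y_5) = (77617·290347036464004160257 + 352·4137·15475549041463557732, 77617·15475549041463557732 + 4137·290347036464004160257) = (45071731856582838801391537, 2402331379802862171467853)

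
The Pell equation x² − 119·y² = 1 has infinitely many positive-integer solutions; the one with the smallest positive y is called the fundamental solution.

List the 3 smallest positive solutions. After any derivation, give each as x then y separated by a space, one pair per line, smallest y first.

120 11
28799 2640
6911640 633589

[10; 1,9,1,20] for √119; ℓ=4 ⇒ convergent index 3
k=0  a_k=10  p_k/q_k = 10/1
…
k=2  a_k=9  p_k/q_k = 109/10
k=3  a_k=1  p_k/q_k = 120/11
→ (120, 11).  Check: 120²=14400, 119·11²=14399, difference 1.
(x_2, y_2) = (120·120 + 119·11·11, 120·11 + 11·120) = (28799, 2640)
(x_3, y_3) = (120·28799 + 119·11·2640, 120·2640 + 11·28799) = (6911640, 633589)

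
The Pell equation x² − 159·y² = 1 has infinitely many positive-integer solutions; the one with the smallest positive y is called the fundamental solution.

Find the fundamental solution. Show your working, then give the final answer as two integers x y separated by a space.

1324 105

[12; 1,1,1,1,3,1,1,1,1,24] for √159; ℓ=10 ⇒ convergent index 9
k=0  a_k=12  p_k/q_k = 12/1
k=1  a_k=1  p_k/q_k = 13/1
k=2  a_k=1  p_k/q_k = 25/2
k=3  a_k=1  p_k/q_k = 38/3
…
k=5  a_k=3  p_k/q_k = 227/18
k=6  a_k=1  p_k/q_k = 290/23
k=7  a_k=1  p_k/q_k = 517/41
k=8  a_k=1  p_k/q_k = 807/64
k=9  a_k=1  p_k/q_k = 1324/105
→ (1324, 105).  Check: 1324²=1752976, 159·105²=1752975, difference 1.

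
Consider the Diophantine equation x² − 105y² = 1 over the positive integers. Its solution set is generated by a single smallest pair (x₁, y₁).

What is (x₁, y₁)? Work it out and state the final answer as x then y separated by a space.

41 4

√105 = [10; 4,20, …], period ℓ=2 (even) → k=1
k=0  a_k=10  p_k/q_k = 10/1
k=1  a_k=4  p_k/q_k = 41/4
→ (41, 4).  Check: 41²=1681, 105·4²=1680, difference 1.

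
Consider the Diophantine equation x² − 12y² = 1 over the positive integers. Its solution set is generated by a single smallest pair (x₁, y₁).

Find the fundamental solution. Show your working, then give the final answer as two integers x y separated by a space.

7 2

[3; 2,6] for √12; ℓ=2 ⇒ convergent index 1
k=0  a_k=3  p_k/q_k = 3/1
k=1  a_k=2  p_k/q_k = 7/2
→ (7, 2).  Check: 7²=49, 12·2²=48, difference 1.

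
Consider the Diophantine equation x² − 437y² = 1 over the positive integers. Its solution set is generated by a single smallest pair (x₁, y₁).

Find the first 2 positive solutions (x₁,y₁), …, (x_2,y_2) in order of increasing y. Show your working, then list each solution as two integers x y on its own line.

√437 → a₀=20, period (1,9,2,9,1,40); ℓ=6 even so k=5
k=0  a_k=20  p_k/q_k = 20/1
…
k=4  a_k=9  p_k/q_k = 4160/199
k=5  a_k=1  p_k/q_k = 4599/220
→ (4599, 220).  Check: 4599²=21150801, 437·220²=21150800, difference 1.
k=2:  x_2 = 4599·4599+437·220·220 = 42301601,  y_2 = 4599·220+220·4599 = 2023560

4599 220
42301601 2023560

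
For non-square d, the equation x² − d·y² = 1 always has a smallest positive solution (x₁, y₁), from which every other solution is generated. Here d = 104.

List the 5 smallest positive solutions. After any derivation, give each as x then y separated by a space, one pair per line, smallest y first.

51 5
5201 510
530451 52015
54100801 5305020
5517751251 541060025

√104 → a₀=10, period (5,20); ℓ=2 even so k=1
k=0  a_k=10  p_k/q_k = 10/1
k=1  a_k=5  p_k/q_k = 51/5
(x₁, y₁) = (51, 5);  51² − 104·5² = 1 ✓
n=2: (51,5)∘(51,5) = (51·51+104·5·5, 51·5+5·51) = (5201,510)
n=3: (5201,510)∘(51,5) = (51·5201+104·5·510, 51·510+5·5201) = (530451,52015)
n=4: (530451,52015)∘(51,5) = (51·530451+104·5·52015, 51·52015+5·530451) = (54100801,5305020)
n=5: (54100801,5305020)∘(51,5) = (51·54100801+104·5·5305020, 51·5305020+5·54100801) = (5517751251,541060025)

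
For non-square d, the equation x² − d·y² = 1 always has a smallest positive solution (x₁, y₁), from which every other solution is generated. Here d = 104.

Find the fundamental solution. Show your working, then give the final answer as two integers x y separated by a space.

51 5

[10; 5,20] for √104; ℓ=2 ⇒ convergent index 1
step 0: (10, 1)  from 10·(1,0) + (0,1)
step 1: (51, 5)  from 5·(10,1) + (1,0)
fundamental: x₁=51, y₁=5  (since 2601 − 104·25 = 1)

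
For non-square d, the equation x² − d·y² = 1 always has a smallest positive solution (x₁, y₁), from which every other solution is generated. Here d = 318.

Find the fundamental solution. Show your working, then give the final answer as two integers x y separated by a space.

107 6

√318 = [17; 1,4,1,34, …], period ℓ=4 (even) → k=3
k=0  a_k=17  p_k/q_k = 17/1
k=1  a_k=1  p_k/q_k = 18/1
k=2  a_k=4  p_k/q_k = 89/5
k=3  a_k=1  p_k/q_k = 107/6
(x₁, y₁) = (107, 6);  107² − 318·6² = 1 ✓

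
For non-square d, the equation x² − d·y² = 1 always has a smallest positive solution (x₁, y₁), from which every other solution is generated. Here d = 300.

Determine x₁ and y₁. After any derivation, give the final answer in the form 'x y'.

[17; 3,8,3,34] for √300; ℓ=4 ⇒ convergent index 3
a_0=17:  p_0=17·1+0=17,  q_0=17·0+1=1
a_1=3:  p_1=3·17+1=52,  q_1=3·1+0=3
a_2=8:  p_2=8·52+17=433,  q_2=8·3+1=25
a_3=3:  p_3=3·433+52=1351,  q_3=3·25+3=78
→ (1351, 78).  Check: 1351²=1825201, 300·78²=1825200, difference 1.

1351 78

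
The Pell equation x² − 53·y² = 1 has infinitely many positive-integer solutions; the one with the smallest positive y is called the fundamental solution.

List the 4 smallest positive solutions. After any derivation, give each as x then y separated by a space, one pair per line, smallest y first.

√53 → a₀=7, period (3,1,1,3,14); ℓ=5 odd so k=9
step 0: (7, 1)  from 7·(1,0) + (0,1)
step 1: (22, 3)  from 3·(7,1) + (1,0)
step 2: (29, 4)  from 1·(22,3) + (7,1)
step 3: (51, 7)  from 1·(29,4) + (22,3)
…
step 7: (10578, 1453)  from 1·(7979,1096) + (2599,357)
step 8: (18557, 2549)  from 1·(10578,1453) + (7979,1096)
step 9: (66249, 9100)  from 3·(18557,2549) + (10578,1453)
fundamental: x₁=66249, y₁=9100  (since 4388930001 − 53·82810000 = 1)
(66249+9100√53)^2 = 8777860001 + 1205731800√53
(66249+9100√53)^3 = 1163048894346249 + 159757052027300√53
(66249+9100√53)^4 = 154101652394311440001 + 21167489878307463600√53

66249 9100
8777860001 1205731800
1163048894346249 159757052027300
154101652394311440001 21167489878307463600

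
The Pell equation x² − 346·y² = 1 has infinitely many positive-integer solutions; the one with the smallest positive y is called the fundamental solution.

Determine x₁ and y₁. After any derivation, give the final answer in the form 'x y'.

17299 930

√346 = [18; 1,1,1,1,36, …], period ℓ=5 (odd) → k=9
a_0=18:  p_0=18·1+0=18,  q_0=18·0+1=1
…
a_6=1:  p_6=1·3404+93=3497,  q_6=1·183+5=188
a_7=1:  p_7=1·3497+3404=6901,  q_7=1·188+183=371
a_8=1:  p_8=1·6901+3497=10398,  q_8=1·371+188=559
a_9=1:  p_9=1·10398+6901=17299,  q_9=1·559+371=930
(x₁, y₁) = (17299, 930);  17299² − 346·930² = 1 ✓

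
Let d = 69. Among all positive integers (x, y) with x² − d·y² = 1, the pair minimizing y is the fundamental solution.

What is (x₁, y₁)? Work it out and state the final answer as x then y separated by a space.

√69 = [8; 3,3,1,4,1,3,3,16, …], period ℓ=8 (even) → k=7
i=0: a=8 ⇒ p=8, q=1
i=1: a=3 ⇒ p=25, q=3
…
i=6: a=3 ⇒ p=2384, q=287
i=7: a=3 ⇒ p=7775, q=936
fundamental: x₁=7775, y₁=936  (since 60450625 − 69·876096 = 1)

7775 936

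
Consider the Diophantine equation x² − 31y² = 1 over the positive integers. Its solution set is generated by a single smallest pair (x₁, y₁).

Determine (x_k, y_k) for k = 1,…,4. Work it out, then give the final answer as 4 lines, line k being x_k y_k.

1520 273
4620799 829920
14047227440 2522956527
42703566796801 7669787012160

d=31: √d = [5; 1,1,3,5,3,1,1,10] (ℓ=8, even), read p_7/q_7
step 0: (5, 1)  from 5·(1,0) + (0,1)
…
step 4: (206, 37)  from 5·(39,7) + (11,2)
…
step 6: (863, 155)  from 1·(657,118) + (206,37)
step 7: (1520, 273)  from 1·(863,155) + (657,118)
→ (1520, 273).  Check: 1520²=2310400, 31·273²=2310399, difference 1.
k=2:  x_2 = 1520·1520+31·273·273 = 4620799,  y_2 = 1520·273+273·1520 = 829920
k=3:  x_3 = 1520·4620799+31·273·829920 = 14047227440,  y_3 = 1520·829920+273·4620799 = 2522956527
k=4:  x_4 = 1520·14047227440+31·273·2522956527 = 42703566796801,  y_4 = 1520·2522956527+273·14047227440 = 7669787012160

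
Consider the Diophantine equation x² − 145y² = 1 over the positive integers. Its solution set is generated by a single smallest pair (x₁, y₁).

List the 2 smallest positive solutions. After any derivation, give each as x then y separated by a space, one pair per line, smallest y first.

289 24
167041 13872

√145 = [12; 24, …], period ℓ=1 (odd) → k=1
i=0: a=12 ⇒ p=12, q=1
i=1: a=24 ⇒ p=289, q=24
→ (289, 24).  Check: 289²=83521, 145·24²=83520, difference 1.
n=2: (289,24)∘(289,24) = (289·289+145·24·24, 289·24+24·289) = (167041,13872)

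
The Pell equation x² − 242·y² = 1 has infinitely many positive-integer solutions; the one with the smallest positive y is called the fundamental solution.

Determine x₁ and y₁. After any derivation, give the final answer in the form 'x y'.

√242 = [15; 1,1,3,1,14,1,3,1,1,30, …], period ℓ=10 (even) → k=9
a_0=15:  p_0=15·1+0=15,  q_0=15·0+1=1
…
a_2=1:  p_2=1·16+15=31,  q_2=1·1+1=2
a_3=3:  p_3=3·31+16=109,  q_3=3·2+1=7
…
a_5=14:  p_5=14·140+109=2069,  q_5=14·9+7=133
…
a_7=3:  p_7=3·2209+2069=8696,  q_7=3·142+133=559
a_8=1:  p_8=1·8696+2209=10905,  q_8=1·559+142=701
a_9=1:  p_9=1·10905+8696=19601,  q_9=1·701+559=1260
→ (19601, 1260).  Check: 19601²=384199201, 242·1260²=384199200, difference 1.

19601 1260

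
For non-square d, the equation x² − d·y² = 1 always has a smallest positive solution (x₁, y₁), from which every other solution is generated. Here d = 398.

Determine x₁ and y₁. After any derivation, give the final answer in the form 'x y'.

399 20

√398 → a₀=19, period (1,18,1,38); ℓ=4 even so k=3
i=0: a=19 ⇒ p=19, q=1
i=1: a=1 ⇒ p=20, q=1
i=2: a=18 ⇒ p=379, q=19
i=3: a=1 ⇒ p=399, q=20
→ (399, 20).  Check: 399²=159201, 398·20²=159200, difference 1.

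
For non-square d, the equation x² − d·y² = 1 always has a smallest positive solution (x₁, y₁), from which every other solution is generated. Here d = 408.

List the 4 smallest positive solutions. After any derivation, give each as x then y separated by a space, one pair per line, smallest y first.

101 5
20401 1010
4120901 204015
832401601 41210020

d=408: √d = [20; 5,40] (ℓ=2, even), read p_1/q_1
i=0: a=20 ⇒ p=20, q=1
i=1: a=5 ⇒ p=101, q=5
fundamental: x₁=101, y₁=5  (since 10201 − 408·25 = 1)
n=2: (101,5)∘(101,5) = (101·101+408·5·5, 101·5+5·101) = (20401,1010)
n=3: (20401,1010)∘(101,5) = (101·20401+408·5·1010, 101·1010+5·20401) = (4120901,204015)
n=4: (4120901,204015)∘(101,5) = (101·4120901+408·5·204015, 101·204015+5·4120901) = (832401601,41210020)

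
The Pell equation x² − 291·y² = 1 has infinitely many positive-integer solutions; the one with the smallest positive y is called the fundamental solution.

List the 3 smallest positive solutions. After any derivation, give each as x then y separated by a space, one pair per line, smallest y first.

290 17
168199 9860
97555130 5718783

√291 = [17; 17,34, …], period ℓ=2 (even) → k=1
step 0: (17, 1)  from 17·(1,0) + (0,1)
step 1: (290, 17)  from 17·(17,1) + (1,0)
fundamental: x₁=290, y₁=17  (since 84100 − 291·289 = 1)
k=2:  x_2 = 290·290+291·17·17 = 168199,  y_2 = 290·17+17·290 = 9860
k=3:  x_3 = 290·168199+291·17·9860 = 97555130,  y_3 = 290·9860+17·168199 = 5718783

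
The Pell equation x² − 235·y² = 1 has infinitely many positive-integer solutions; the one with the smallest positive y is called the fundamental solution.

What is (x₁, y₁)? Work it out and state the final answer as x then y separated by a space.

46 3

√235 → a₀=15, period (3,30); ℓ=2 even so k=1
k=0  a_k=15  p_k/q_k = 15/1
k=1  a_k=3  p_k/q_k = 46/3
fundamental: x₁=46, y₁=3  (since 2116 − 235·9 = 1)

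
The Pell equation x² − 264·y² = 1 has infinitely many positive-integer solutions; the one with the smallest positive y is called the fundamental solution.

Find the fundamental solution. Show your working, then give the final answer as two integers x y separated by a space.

65 4

√264 → a₀=16, period (4,32); ℓ=2 even so k=1
a_0=16:  p_0=16·1+0=16,  q_0=16·0+1=1
a_1=4:  p_1=4·16+1=65,  q_1=4·1+0=4
→ (65, 4).  Check: 65²=4225, 264·4²=4224, difference 1.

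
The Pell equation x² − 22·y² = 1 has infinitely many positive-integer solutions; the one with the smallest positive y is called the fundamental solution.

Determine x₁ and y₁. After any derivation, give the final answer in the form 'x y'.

197 42

√22 → a₀=4, period (1,2,4,2,1,8); ℓ=6 even so k=5
k=0  a_k=4  p_k/q_k = 4/1
k=1  a_k=1  p_k/q_k = 5/1
…
k=4  a_k=2  p_k/q_k = 136/29
k=5  a_k=1  p_k/q_k = 197/42
→ (197, 42).  Check: 197²=38809, 22·42²=38808, difference 1.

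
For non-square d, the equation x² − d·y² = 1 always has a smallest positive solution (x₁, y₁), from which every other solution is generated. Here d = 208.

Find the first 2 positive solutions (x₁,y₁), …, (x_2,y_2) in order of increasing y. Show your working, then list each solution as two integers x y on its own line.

649 45
842401 58410

√208 = [14; 2,2,1,2,2,28, …], period ℓ=6 (even) → k=5
step 0: (14, 1)  from 14·(1,0) + (0,1)
step 1: (29, 2)  from 2·(14,1) + (1,0)
…
step 3: (101, 7)  from 1·(72,5) + (29,2)
step 4: (274, 19)  from 2·(101,7) + (72,5)
step 5: (649, 45)  from 2·(274,19) + (101,7)
→ (649, 45).  Check: 649²=421201, 208·45²=421200, difference 1.
k=2:  x_2 = 649·649+208·45·45 = 842401,  y_2 = 649·45+45·649 = 58410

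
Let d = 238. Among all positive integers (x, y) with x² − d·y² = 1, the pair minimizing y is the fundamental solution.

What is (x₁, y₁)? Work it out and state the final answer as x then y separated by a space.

11663 756

√238 → a₀=15, period (2,2,1,14,1,2,2,30); ℓ=8 even so k=7
i=0: a=15 ⇒ p=15, q=1
…
i=2: a=2 ⇒ p=77, q=5
…
i=6: a=2 ⇒ p=4983, q=323
i=7: a=2 ⇒ p=11663, q=756
(x₁, y₁) = (11663, 756);  11663² − 238·756² = 1 ✓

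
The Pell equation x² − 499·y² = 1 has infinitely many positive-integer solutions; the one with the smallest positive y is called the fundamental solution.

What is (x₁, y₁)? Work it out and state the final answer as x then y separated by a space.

4490 201

√499 = [22; 2,1,21,1,2,44, …], period ℓ=6 (even) → k=5
i=0: a=22 ⇒ p=22, q=1
…
i=2: a=1 ⇒ p=67, q=3
…
i=4: a=1 ⇒ p=1519, q=68
i=5: a=2 ⇒ p=4490, q=201
fundamental: x₁=4490, y₁=201  (since 20160100 − 499·40401 = 1)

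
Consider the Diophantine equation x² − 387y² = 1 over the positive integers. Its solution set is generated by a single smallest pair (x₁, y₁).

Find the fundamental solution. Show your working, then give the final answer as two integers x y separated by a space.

3482 177

[19; 1,2,19,2,1,38] for √387; ℓ=6 ⇒ convergent index 5
i=0: a=19 ⇒ p=19, q=1
i=1: a=1 ⇒ p=20, q=1
i=2: a=2 ⇒ p=59, q=3
i=3: a=19 ⇒ p=1141, q=58
i=4: a=2 ⇒ p=2341, q=119
i=5: a=1 ⇒ p=3482, q=177
fundamental: x₁=3482, y₁=177  (since 12124324 − 387·31329 = 1)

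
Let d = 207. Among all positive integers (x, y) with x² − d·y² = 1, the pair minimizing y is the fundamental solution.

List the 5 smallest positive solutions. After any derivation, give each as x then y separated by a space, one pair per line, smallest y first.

1151 80
2649601 184160
6099380351 423936240
14040770918401 975901040320
32321848554778751 2246523770880400

√207 → a₀=14, period (2,1,1,2,1,1,2,28); ℓ=8 even so k=7
a_0=14:  p_0=14·1+0=14,  q_0=14·0+1=1
a_1=2:  p_1=2·14+1=29,  q_1=2·1+0=2
a_2=1:  p_2=1·29+14=43,  q_2=1·2+1=3
a_3=1:  p_3=1·43+29=72,  q_3=1·3+2=5
a_4=2:  p_4=2·72+43=187,  q_4=2·5+3=13
…
a_6=1:  p_6=1·259+187=446,  q_6=1·18+13=31
a_7=2:  p_7=2·446+259=1151,  q_7=2·31+18=80
(x₁, y₁) = (1151, 80);  1151² − 207·80² = 1 ✓
(x_2, y_2) = (1151·1151 + 207·80·80, 1151·80 + 80·1151) = (2649601, 184160)
(x_3, y_3) = (1151·2649601 + 207·80·184160, 1151·184160 + 80·2649601) = (6099380351, 423936240)
(x_4, y_4) = (1151·6099380351 + 207·80·423936240, 1151·423936240 + 80·6099380351) = (14040770918401, 975901040320)
(x_5, y_5) = (1151·14040770918401 + 207·80·975901040320, 1151·975901040320 + 80·14040770918401) = (32321848554778751, 2246523770880400)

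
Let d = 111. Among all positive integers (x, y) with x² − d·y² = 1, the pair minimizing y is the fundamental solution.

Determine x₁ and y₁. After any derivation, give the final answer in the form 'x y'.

√111 = [10; 1,1,6,1,1,20, …], period ℓ=6 (even) → k=5
i=0: a=10 ⇒ p=10, q=1
…
i=4: a=1 ⇒ p=158, q=15
i=5: a=1 ⇒ p=295, q=28
fundamental: x₁=295, y₁=28  (since 87025 − 111·784 = 1)

295 28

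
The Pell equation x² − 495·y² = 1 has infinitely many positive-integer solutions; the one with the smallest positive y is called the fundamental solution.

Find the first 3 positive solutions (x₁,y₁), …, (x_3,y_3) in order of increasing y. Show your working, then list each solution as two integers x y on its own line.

[22; 4,44] for √495; ℓ=2 ⇒ convergent index 1
i=0: a=22 ⇒ p=22, q=1
i=1: a=4 ⇒ p=89, q=4
(x₁, y₁) = (89, 4);  89² − 495·4² = 1 ✓
n=2: (89,4)∘(89,4) = (89·89+495·4·4, 89·4+4·89) = (15841,712)
n=3: (15841,712)∘(89,4) = (89·15841+495·4·712, 89·712+4·15841) = (2819609,126732)

89 4
15841 712
2819609 126732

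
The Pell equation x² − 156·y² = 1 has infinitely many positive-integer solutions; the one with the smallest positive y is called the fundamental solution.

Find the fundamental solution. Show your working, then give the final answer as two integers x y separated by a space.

25 2

√156 = [12; 2,24, …], period ℓ=2 (even) → k=1
step 0: (12, 1)  from 12·(1,0) + (0,1)
step 1: (25, 2)  from 2·(12,1) + (1,0)
(x₁, y₁) = (25, 2);  25² − 156·2² = 1 ✓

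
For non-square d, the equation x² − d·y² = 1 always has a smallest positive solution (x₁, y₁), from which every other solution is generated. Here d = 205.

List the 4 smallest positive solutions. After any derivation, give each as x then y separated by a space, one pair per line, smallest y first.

√205 = [14; 3,6,1,4,1,6,3,28, …], period ℓ=8 (even) → k=7
k=0  a_k=14  p_k/q_k = 14/1
k=1  a_k=3  p_k/q_k = 43/3
k=2  a_k=6  p_k/q_k = 272/19
k=3  a_k=1  p_k/q_k = 315/22
k=4  a_k=4  p_k/q_k = 1532/107
k=5  a_k=1  p_k/q_k = 1847/129
k=6  a_k=6  p_k/q_k = 12614/881
k=7  a_k=3  p_k/q_k = 39689/2772
fundamental: x₁=39689, y₁=2772  (since 1575216721 − 205·7683984 = 1)
k=2:  x_2 = 39689·39689+205·2772·2772 = 3150433441,  y_2 = 39689·2772+2772·39689 = 220035816
k=3:  x_3 = 39689·3150433441+205·2772·220035816 = 250075105640009,  y_3 = 39689·220035816+2772·3150433441 = 17466002999676
k=4:  x_4 = 39689·250075105640009+205·2772·17466002999676 = 19850461732342200961,  y_4 = 39689·17466002999676+2772·250075105640009 = 1386416385888245712

39689 2772
3150433441 220035816
250075105640009 17466002999676
19850461732342200961 1386416385888245712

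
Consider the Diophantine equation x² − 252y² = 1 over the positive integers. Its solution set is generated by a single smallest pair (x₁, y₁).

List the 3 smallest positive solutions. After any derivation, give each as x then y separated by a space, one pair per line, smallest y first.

[15; 1,6,1,30] for √252; ℓ=4 ⇒ convergent index 3
k=0  a_k=15  p_k/q_k = 15/1
…
k=2  a_k=6  p_k/q_k = 111/7
k=3  a_k=1  p_k/q_k = 127/8
(x₁, y₁) = (127, 8);  127² − 252·8² = 1 ✓
k=2:  x_2 = 127·127+252·8·8 = 32257,  y_2 = 127·8+8·127 = 2032
k=3:  x_3 = 127·32257+252·8·2032 = 8193151,  y_3 = 127·2032+8·32257 = 516120

127 8
32257 2032
8193151 516120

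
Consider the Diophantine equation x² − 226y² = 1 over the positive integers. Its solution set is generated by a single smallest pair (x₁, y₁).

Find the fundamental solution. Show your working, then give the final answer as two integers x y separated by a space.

451 30

[15; 30] for √226; ℓ=1 ⇒ convergent index 1
i=0: a=15 ⇒ p=15, q=1
i=1: a=30 ⇒ p=451, q=30
→ (451, 30).  Check: 451²=203401, 226·30²=203400, difference 1.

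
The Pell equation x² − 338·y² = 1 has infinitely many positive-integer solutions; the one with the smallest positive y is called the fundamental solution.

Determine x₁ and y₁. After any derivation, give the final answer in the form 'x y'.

d=338: √d = [18; 2,1,1,2,36] (ℓ=5, odd), read p_9/q_9
step 0: (18, 1)  from 18·(1,0) + (0,1)
…
step 3: (92, 5)  from 1·(55,3) + (37,2)
…
step 6: (17631, 959)  from 2·(8696,473) + (239,13)
step 7: (26327, 1432)  from 1·(17631,959) + (8696,473)
step 8: (43958, 2391)  from 1·(26327,1432) + (17631,959)
step 9: (114243, 6214)  from 2·(43958,2391) + (26327,1432)
fundamental: x₁=114243, y₁=6214  (since 13051463049 − 338·38613796 = 1)

114243 6214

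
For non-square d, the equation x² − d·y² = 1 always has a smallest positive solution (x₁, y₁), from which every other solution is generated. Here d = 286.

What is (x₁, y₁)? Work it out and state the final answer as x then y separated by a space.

561835 33222

√286 → a₀=16, period (1,10,3,3,2,3,3,10,1,32); ℓ=10 even so k=9
i=0: a=16 ⇒ p=16, q=1
…
i=2: a=10 ⇒ p=186, q=11
i=3: a=3 ⇒ p=575, q=34
i=4: a=3 ⇒ p=1911, q=113
i=5: a=2 ⇒ p=4397, q=260
i=6: a=3 ⇒ p=15102, q=893
…
i=8: a=10 ⇒ p=512132, q=30283
i=9: a=1 ⇒ p=561835, q=33222
fundamental: x₁=561835, y₁=33222  (since 315658567225 − 286·1103701284 = 1)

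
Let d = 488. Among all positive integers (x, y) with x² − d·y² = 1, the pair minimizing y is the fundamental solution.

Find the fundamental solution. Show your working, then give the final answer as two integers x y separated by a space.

243 11

d=488: √d = [22; 11,44] (ℓ=2, even), read p_1/q_1
a_0=22:  p_0=22·1+0=22,  q_0=22·0+1=1
a_1=11:  p_1=11·22+1=243,  q_1=11·1+0=11
→ (243, 11).  Check: 243²=59049, 488·11²=59048, difference 1.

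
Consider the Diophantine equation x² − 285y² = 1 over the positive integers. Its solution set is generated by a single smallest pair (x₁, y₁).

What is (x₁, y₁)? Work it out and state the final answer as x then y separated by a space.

d=285: √d = [16; 1,7,2,7,1,32] (ℓ=6, even), read p_5/q_5
a_0=16:  p_0=16·1+0=16,  q_0=16·0+1=1
a_1=1:  p_1=1·16+1=17,  q_1=1·1+0=1
…
a_4=7:  p_4=7·287+135=2144,  q_4=7·17+8=127
a_5=1:  p_5=1·2144+287=2431,  q_5=1·127+17=144
→ (2431, 144).  Check: 2431²=5909761, 285·144²=5909760, difference 1.

2431 144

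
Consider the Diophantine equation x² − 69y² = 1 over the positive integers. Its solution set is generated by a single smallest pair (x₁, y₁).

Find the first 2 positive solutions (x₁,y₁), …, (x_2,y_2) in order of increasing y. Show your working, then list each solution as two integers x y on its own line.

√69 = [8; 3,3,1,4,1,3,3,16, …], period ℓ=8 (even) → k=7
step 0: (8, 1)  from 8·(1,0) + (0,1)
step 1: (25, 3)  from 3·(8,1) + (1,0)
step 2: (83, 10)  from 3·(25,3) + (8,1)
step 3: (108, 13)  from 1·(83,10) + (25,3)
step 4: (515, 62)  from 4·(108,13) + (83,10)
…
step 6: (2384, 287)  from 3·(623,75) + (515,62)
step 7: (7775, 936)  from 3·(2384,287) + (623,75)
→ (7775, 936).  Check: 7775²=60450625, 69·936²=60450624, difference 1.
(x_2, y_2) = (7775·7775 + 69·936·936, 7775·936 + 936·7775) = (120901249, 14554800)

7775 936
120901249 14554800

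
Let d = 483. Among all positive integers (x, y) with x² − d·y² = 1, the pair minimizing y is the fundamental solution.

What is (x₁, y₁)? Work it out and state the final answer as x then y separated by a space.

d=483: √d = [21; 1,42] (ℓ=2, even), read p_1/q_1
k=0  a_k=21  p_k/q_k = 21/1
k=1  a_k=1  p_k/q_k = 22/1
→ (22, 1).  Check: 22²=484, 483·1²=483, difference 1.

22 1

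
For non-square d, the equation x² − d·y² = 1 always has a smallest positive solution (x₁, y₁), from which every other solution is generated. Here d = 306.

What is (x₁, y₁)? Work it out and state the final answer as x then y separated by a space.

[17; 2,34] for √306; ℓ=2 ⇒ convergent index 1
a_0=17:  p_0=17·1+0=17,  q_0=17·0+1=1
a_1=2:  p_1=2·17+1=35,  q_1=2·1+0=2
→ (35, 2).  Check: 35²=1225, 306·2²=1224, difference 1.

35 2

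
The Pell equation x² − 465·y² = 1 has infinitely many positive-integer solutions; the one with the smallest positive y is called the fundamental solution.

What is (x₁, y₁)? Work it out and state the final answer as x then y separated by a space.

d=465: √d = [21; 1,1,3,2,2,2,3,1,1,42] (ℓ=10, even), read p_9/q_9
a_0=21:  p_0=21·1+0=21,  q_0=21·0+1=1
a_1=1:  p_1=1·21+1=22,  q_1=1·1+0=1
a_2=1:  p_2=1·22+21=43,  q_2=1·1+1=2
a_3=3:  p_3=3·43+22=151,  q_3=3·2+1=7
…
a_5=2:  p_5=2·345+151=841,  q_5=2·16+7=39
a_6=2:  p_6=2·841+345=2027,  q_6=2·39+16=94
…
a_8=1:  p_8=1·6922+2027=8949,  q_8=1·321+94=415
a_9=1:  p_9=1·8949+6922=15871,  q_9=1·415+321=736
→ (15871, 736).  Check: 15871²=251888641, 465·736²=251888640, difference 1.

15871 736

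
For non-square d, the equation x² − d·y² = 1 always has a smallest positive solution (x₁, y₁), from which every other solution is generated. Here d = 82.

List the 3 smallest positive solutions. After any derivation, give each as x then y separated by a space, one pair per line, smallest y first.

√82 → a₀=9, period (18); ℓ=1 odd so k=1
a_0=9:  p_0=9·1+0=9,  q_0=9·0+1=1
a_1=18:  p_1=18·9+1=163,  q_1=18·1+0=18
(x₁, y₁) = (163, 18);  163² − 82·18² = 1 ✓
(x_2, y_2) = (163·163 + 82·18·18, 163·18 + 18·163) = (53137, 5868)
(x_3, y_3) = (163·53137 + 82·18·5868, 163·5868 + 18·53137) = (17322499, 1912950)

163 18
53137 5868
17322499 1912950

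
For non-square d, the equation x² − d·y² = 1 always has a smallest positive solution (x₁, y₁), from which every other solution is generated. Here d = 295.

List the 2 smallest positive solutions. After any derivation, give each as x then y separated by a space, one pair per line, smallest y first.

2024999 117900
8201241900001 477494764200

√295 → a₀=17, period (5,1,2,3,2,6,2,3,2,1,5,34); ℓ=12 even so k=11
i=0: a=17 ⇒ p=17, q=1
i=1: a=5 ⇒ p=86, q=5
…
i=4: a=3 ⇒ p=979, q=57
…
i=6: a=6 ⇒ p=14479, q=843
…
i=8: a=3 ⇒ p=108103, q=6294
i=9: a=2 ⇒ p=247414, q=14405
i=10: a=1 ⇒ p=355517, q=20699
i=11: a=5 ⇒ p=2024999, q=117900
(x₁, y₁) = (2024999, 117900);  2024999² − 295·117900² = 1 ✓
(x_2, y_2) = (2024999·2024999 + 295·117900·117900, 2024999·117900 + 117900·2024999) = (8201241900001, 477494764200)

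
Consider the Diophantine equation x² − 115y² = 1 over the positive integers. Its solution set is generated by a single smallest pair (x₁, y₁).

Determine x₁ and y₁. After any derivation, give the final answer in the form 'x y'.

1126 105

√115 → a₀=10, period (1,2,1,1,1,1,1,2,1,20); ℓ=10 even so k=9
a_0=10:  p_0=10·1+0=10,  q_0=10·0+1=1
…
a_3=1:  p_3=1·32+11=43,  q_3=1·3+1=4
…
a_7=1:  p_7=1·193+118=311,  q_7=1·18+11=29
a_8=2:  p_8=2·311+193=815,  q_8=2·29+18=76
a_9=1:  p_9=1·815+311=1126,  q_9=1·76+29=105
(x₁, y₁) = (1126, 105);  1126² − 115·105² = 1 ✓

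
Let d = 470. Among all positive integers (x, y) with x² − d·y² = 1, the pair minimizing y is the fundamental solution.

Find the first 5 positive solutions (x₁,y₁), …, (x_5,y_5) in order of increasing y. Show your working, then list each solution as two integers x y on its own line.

[21; 1,2,8,2,1,42] for √470; ℓ=6 ⇒ convergent index 5
step 0: (21, 1)  from 21·(1,0) + (0,1)
step 1: (22, 1)  from 1·(21,1) + (1,0)
step 2: (65, 3)  from 2·(22,1) + (21,1)
step 3: (542, 25)  from 8·(65,3) + (22,1)
step 4: (1149, 53)  from 2·(542,25) + (65,3)
step 5: (1691, 78)  from 1·(1149,53) + (542,25)
→ (1691, 78).  Check: 1691²=2859481, 470·78²=2859480, difference 1.
(1691+78√470)^2 = 5718961 + 263796√470
(1691+78√470)^3 = 19341524411 + 892157994√470
(1691+78√470)^4 = 65413029839041 + 3017278071912√470
(1691+78√470)^5 = 221226847574112251 + 10204433547048390√470

1691 78
5718961 263796
19341524411 892157994
65413029839041 3017278071912
221226847574112251 10204433547048390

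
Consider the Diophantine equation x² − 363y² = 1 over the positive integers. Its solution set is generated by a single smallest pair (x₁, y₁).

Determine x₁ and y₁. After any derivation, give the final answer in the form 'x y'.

√363 → a₀=19, period (19,38); ℓ=2 even so k=1
k=0  a_k=19  p_k/q_k = 19/1
k=1  a_k=19  p_k/q_k = 362/19
→ (362, 19).  Check: 362²=131044, 363·19²=131043, difference 1.

362 19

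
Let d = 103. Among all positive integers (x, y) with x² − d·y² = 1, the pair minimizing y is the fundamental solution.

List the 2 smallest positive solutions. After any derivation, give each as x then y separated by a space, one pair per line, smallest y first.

227528 22419
103537981567 10201900464

[10; 6,1,2,1,1,9,1,1,2,1,6,20] for √103; ℓ=12 ⇒ convergent index 11
step 0: (10, 1)  from 10·(1,0) + (0,1)
…
step 2: (71, 7)  from 1·(61,6) + (10,1)
…
step 4: (274, 27)  from 1·(203,20) + (71,7)
step 5: (477, 47)  from 1·(274,27) + (203,20)
step 6: (4567, 450)  from 9·(477,47) + (274,27)
step 7: (5044, 497)  from 1·(4567,450) + (477,47)
…
step 10: (33877, 3338)  from 1·(24266,2391) + (9611,947)
step 11: (227528, 22419)  from 6·(33877,3338) + (24266,2391)
→ (227528, 22419).  Check: 227528²=51768990784, 103·22419²=51768990783, difference 1.
k=2:  x_2 = 227528·227528+103·22419·22419 = 103537981567,  y_2 = 227528·22419+22419·227528 = 10201900464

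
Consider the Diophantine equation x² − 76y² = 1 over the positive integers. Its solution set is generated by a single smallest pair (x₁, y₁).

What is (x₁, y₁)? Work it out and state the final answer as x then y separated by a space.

√76 = [8; 1,2,1,1,5,4,5,1,1,2,1,16, …], period ℓ=12 (even) → k=11
i=0: a=8 ⇒ p=8, q=1
i=1: a=1 ⇒ p=9, q=1
i=2: a=2 ⇒ p=26, q=3
i=3: a=1 ⇒ p=35, q=4
…
i=5: a=5 ⇒ p=340, q=39
i=6: a=4 ⇒ p=1421, q=163
…
i=8: a=1 ⇒ p=8866, q=1017
i=9: a=1 ⇒ p=16311, q=1871
i=10: a=2 ⇒ p=41488, q=4759
i=11: a=1 ⇒ p=57799, q=6630
fundamental: x₁=57799, y₁=6630  (since 3340724401 − 76·43956900 = 1)

57799 6630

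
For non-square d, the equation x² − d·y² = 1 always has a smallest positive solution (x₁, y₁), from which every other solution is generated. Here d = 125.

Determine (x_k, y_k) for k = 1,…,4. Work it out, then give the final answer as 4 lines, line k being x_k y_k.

√125 = [11; 5,1,1,5,22, …], period ℓ=5 (odd) → k=9
a_0=11:  p_0=11·1+0=11,  q_0=11·0+1=1
a_1=5:  p_1=5·11+1=56,  q_1=5·1+0=5
a_2=1:  p_2=1·56+11=67,  q_2=1·5+1=6
a_3=1:  p_3=1·67+56=123,  q_3=1·6+5=11
…
a_5=22:  p_5=22·682+123=15127,  q_5=22·61+11=1353
a_6=5:  p_6=5·15127+682=76317,  q_6=5·1353+61=6826
a_7=1:  p_7=1·76317+15127=91444,  q_7=1·6826+1353=8179
a_8=1:  p_8=1·91444+76317=167761,  q_8=1·8179+6826=15005
a_9=5:  p_9=5·167761+91444=930249,  q_9=5·15005+8179=83204
→ (930249, 83204).  Check: 930249²=865363202001, 125·83204²=865363202000, difference 1.
(930249+83204√125)^2 = 1730726404001 + 154800875592√125
(930249+83204√125)^3 = 3220013013190122249 + 288006719437081612√125
(930249+83204√125)^4 = 5990827771012465337616001 + 535835925499096664087184√125

930249 83204
1730726404001 154800875592
3220013013190122249 288006719437081612
5990827771012465337616001 535835925499096664087184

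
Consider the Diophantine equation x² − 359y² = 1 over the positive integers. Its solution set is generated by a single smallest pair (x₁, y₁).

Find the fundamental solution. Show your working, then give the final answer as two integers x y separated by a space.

√359 → a₀=18, period (1,17,1,36); ℓ=4 even so k=3
i=0: a=18 ⇒ p=18, q=1
i=1: a=1 ⇒ p=19, q=1
i=2: a=17 ⇒ p=341, q=18
i=3: a=1 ⇒ p=360, q=19
(x₁, y₁) = (360, 19);  360² − 359·19² = 1 ✓

360 19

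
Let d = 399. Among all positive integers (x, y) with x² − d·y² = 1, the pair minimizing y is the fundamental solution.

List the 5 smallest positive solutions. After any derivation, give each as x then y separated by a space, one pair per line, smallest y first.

20 1
799 40
31940 1599
1276801 63920
51040100 2555201

d=399: √d = [19; 1,38] (ℓ=2, even), read p_1/q_1
a_0=19:  p_0=19·1+0=19,  q_0=19·0+1=1
a_1=1:  p_1=1·19+1=20,  q_1=1·1+0=1
(x₁, y₁) = (20, 1);  20² − 399·1² = 1 ✓
n=2: (20,1)∘(20,1) = (20·20+399·1·1, 20·1+1·20) = (799,40)
n=3: (799,40)∘(20,1) = (20·799+399·1·40, 20·40+1·799) = (31940,1599)
n=4: (31940,1599)∘(20,1) = (20·31940+399·1·1599, 20·1599+1·31940) = (1276801,63920)
n=5: (1276801,63920)∘(20,1) = (20·1276801+399·1·63920, 20·63920+1·1276801) = (51040100,2555201)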